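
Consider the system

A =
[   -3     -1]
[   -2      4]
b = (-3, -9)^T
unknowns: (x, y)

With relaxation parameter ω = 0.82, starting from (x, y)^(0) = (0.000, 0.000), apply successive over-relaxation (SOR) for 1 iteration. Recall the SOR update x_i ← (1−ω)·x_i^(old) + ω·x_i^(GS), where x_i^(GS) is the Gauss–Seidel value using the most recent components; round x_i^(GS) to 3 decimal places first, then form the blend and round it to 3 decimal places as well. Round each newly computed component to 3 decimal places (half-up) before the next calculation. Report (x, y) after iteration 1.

(0.820, -1.509)

Iteration 1:
  x: GS value = (-3 - (-1)·0.000) / (-3) = 1.000;  x ← (1−ω)·0.000 + ω·1.000 = 0.820
  y: GS value = (-9 - (-2)·0.820) / (4) = -1.840;  y ← (1−ω)·0.000 + ω·-1.840 = -1.509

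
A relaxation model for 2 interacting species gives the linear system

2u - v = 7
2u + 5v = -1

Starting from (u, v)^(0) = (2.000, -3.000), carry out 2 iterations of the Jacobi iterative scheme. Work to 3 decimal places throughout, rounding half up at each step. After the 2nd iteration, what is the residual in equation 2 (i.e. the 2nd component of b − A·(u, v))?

-2.000

Iteration 1:
  u = (7 - (-1)·-3.000) / (2) = 2.000
  v = (-1 - (2)·2.000) / (5) = -1.000
Iteration 2:
  u = (7 - (-1)·-1.000) / (2) = 3.000
  v = (-1 - (2)·2.000) / (5) = -1.000
Residual b − A·x = (0.000, -2.000)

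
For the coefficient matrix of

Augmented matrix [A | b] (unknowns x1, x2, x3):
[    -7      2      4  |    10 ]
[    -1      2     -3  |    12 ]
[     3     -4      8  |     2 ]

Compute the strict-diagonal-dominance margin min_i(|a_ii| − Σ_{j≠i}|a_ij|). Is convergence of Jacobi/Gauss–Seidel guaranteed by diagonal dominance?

row 1: |-7| − (2+4) = 1
row 2: |2| − (1+3) = -2
row 3: |8| − (3+4) = 1
minimum over rows = -2 → not strictly diagonally dominant

-2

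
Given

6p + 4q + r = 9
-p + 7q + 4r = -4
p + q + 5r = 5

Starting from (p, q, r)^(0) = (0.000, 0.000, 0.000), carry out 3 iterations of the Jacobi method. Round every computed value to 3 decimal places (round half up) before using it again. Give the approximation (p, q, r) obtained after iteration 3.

Iteration 1:
  p = (9 - (4)·0.000 - (1)·0.000) / (6) = 1.500
  q = (-4 - (-1)·0.000 - (4)·0.000) / (7) = -0.571
  r = (5 - (1)·0.000 - (1)·0.000) / (5) = 1.000
Iteration 2:
  p = (9 - (4)·-0.571 - (1)·1.000) / (6) = 1.714
  q = (-4 - (-1)·1.500 - (4)·1.000) / (7) = -0.929
  r = (5 - (1)·1.500 - (1)·-0.571) / (5) = 0.814
Iteration 3:
  p = (9 - (4)·-0.929 - (1)·0.814) / (6) = 1.984
  q = (-4 - (-1)·1.714 - (4)·0.814) / (7) = -0.792
  r = (5 - (1)·1.714 - (1)·-0.929) / (5) = 0.843

(1.984, -0.792, 0.843)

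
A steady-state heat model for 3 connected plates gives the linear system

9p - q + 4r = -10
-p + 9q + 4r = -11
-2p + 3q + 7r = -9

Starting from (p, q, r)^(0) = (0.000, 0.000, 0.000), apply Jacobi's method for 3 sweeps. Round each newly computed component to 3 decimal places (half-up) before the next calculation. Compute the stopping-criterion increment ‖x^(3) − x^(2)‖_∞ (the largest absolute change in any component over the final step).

Iteration 1:
  p = (-10 - (-1)·0.000 - (4)·0.000) / (9) = -1.111
  q = (-11 - (-1)·0.000 - (4)·0.000) / (9) = -1.222
  r = (-9 - (-2)·0.000 - (3)·0.000) / (7) = -1.286
Iteration 2:
  p = (-10 - (-1)·-1.222 - (4)·-1.286) / (9) = -0.675
  q = (-11 - (-1)·-1.111 - (4)·-1.286) / (9) = -0.774
  r = (-9 - (-2)·-1.111 - (3)·-1.222) / (7) = -1.079
Iteration 3:
  p = (-10 - (-1)·-0.774 - (4)·-1.079) / (9) = -0.718
  q = (-11 - (-1)·-0.675 - (4)·-1.079) / (9) = -0.818
  r = (-9 - (-2)·-0.675 - (3)·-0.774) / (7) = -1.147
Change: (-0.043, -0.044, -0.068) → max |·| = 0.068

0.068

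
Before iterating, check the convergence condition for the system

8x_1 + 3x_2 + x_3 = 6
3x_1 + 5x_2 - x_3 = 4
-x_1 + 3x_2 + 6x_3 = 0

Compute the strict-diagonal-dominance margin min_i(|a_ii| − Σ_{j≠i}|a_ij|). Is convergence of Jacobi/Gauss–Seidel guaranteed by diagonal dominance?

1

row 1: |8| − (3+1) = 4
row 2: |5| − (3+1) = 1
row 3: |6| − (1+3) = 2
minimum over rows = 1 → strictly diagonally dominant (convergence guaranteed)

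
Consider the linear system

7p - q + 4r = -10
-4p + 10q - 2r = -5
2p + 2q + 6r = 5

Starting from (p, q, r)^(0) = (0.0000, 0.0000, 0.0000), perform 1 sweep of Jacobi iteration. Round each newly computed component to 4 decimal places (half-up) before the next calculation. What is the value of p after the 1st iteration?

Iteration 1:
  p = (-10 - (-1)·0.0000 - (4)·0.0000) / (7) = -1.4286
  q = (-5 - (-4)·0.0000 - (-2)·0.0000) / (10) = -0.5000
  r = (5 - (2)·0.0000 - (2)·0.0000) / (6) = 0.8333

-1.4286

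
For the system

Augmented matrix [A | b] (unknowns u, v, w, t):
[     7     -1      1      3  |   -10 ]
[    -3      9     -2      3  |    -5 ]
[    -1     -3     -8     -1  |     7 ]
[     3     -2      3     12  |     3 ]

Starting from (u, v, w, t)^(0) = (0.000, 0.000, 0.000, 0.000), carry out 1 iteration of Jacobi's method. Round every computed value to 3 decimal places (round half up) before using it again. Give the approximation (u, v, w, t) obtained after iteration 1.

Iteration 1:
  u = (-10 - (-1)·0.000 - (1)·0.000 - (3)·0.000) / (7) = -1.429
  v = (-5 - (-3)·0.000 - (-2)·0.000 - (3)·0.000) / (9) = -0.556
  w = (7 - (-1)·0.000 - (-3)·0.000 - (-1)·0.000) / (-8) = -0.875
  t = (3 - (3)·0.000 - (-2)·0.000 - (3)·0.000) / (12) = 0.250

(-1.429, -0.556, -0.875, 0.250)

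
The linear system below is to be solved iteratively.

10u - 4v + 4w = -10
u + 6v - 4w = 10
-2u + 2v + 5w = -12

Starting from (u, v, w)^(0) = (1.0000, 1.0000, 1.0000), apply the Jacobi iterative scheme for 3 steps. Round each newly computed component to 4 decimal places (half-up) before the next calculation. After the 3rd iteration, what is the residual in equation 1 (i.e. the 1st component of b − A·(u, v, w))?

Iteration 1:
  u = (-10 - (-4)·1.0000 - (4)·1.0000) / (10) = -1.0000
  v = (10 - (1)·1.0000 - (-4)·1.0000) / (6) = 2.1667
  w = (-12 - (-2)·1.0000 - (2)·1.0000) / (5) = -2.4000
Iteration 2:
  u = (-10 - (-4)·2.1667 - (4)·-2.4000) / (10) = 0.8267
  v = (10 - (1)·-1.0000 - (-4)·-2.4000) / (6) = 0.2333
  w = (-12 - (-2)·-1.0000 - (2)·2.1667) / (5) = -3.6667
Iteration 3:
  u = (-10 - (-4)·0.2333 - (4)·-3.6667) / (10) = 0.5600
  v = (10 - (1)·0.8267 - (-4)·-3.6667) / (6) = -0.9156
  w = (-12 - (-2)·0.8267 - (2)·0.2333) / (5) = -2.1626
Residual b − A·x = (-10.6120, 6.2832, 1.7642)

-10.6120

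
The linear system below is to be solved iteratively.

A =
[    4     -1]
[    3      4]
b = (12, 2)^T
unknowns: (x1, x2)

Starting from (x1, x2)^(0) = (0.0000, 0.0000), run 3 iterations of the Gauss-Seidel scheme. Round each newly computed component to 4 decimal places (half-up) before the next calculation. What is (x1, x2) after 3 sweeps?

Iteration 1:
  x1 = (12 - (-1)·0.0000) / (4) = 3.0000
  x2 = (2 - (3)·3.0000) / (4) = -1.7500
Iteration 2:
  x1 = (12 - (-1)·-1.7500) / (4) = 2.5625
  x2 = (2 - (3)·2.5625) / (4) = -1.4219
Iteration 3:
  x1 = (12 - (-1)·-1.4219) / (4) = 2.6445
  x2 = (2 - (3)·2.6445) / (4) = -1.4834

(2.6445, -1.4834)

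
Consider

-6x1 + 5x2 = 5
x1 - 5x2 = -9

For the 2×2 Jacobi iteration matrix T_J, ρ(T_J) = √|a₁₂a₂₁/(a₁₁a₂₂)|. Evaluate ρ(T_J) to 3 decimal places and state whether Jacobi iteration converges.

0.408

a₁₂a₂₁/(a₁₁a₂₂) = (5)·(1) / ((-6)·(-5)) = 0.166667
ρ = √|0.166667| = √0.166667 = 0.408
ρ < 1, so Jacobi converges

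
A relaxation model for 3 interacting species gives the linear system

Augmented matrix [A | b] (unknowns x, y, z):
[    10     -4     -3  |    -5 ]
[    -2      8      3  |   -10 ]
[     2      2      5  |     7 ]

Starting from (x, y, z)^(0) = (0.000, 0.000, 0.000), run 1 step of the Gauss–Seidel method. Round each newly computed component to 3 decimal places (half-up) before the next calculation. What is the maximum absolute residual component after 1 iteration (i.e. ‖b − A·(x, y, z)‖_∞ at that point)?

6.450

Iteration 1:
  x = (-5 - (-4)·0.000 - (-3)·0.000) / (10) = -0.500
  y = (-10 - (-2)·-0.500 - (3)·0.000) / (8) = -1.375
  z = (7 - (2)·-0.500 - (2)·-1.375) / (5) = 2.150
Residual b − A·x = (0.950, -6.450, 0.000); ∞-norm = 6.450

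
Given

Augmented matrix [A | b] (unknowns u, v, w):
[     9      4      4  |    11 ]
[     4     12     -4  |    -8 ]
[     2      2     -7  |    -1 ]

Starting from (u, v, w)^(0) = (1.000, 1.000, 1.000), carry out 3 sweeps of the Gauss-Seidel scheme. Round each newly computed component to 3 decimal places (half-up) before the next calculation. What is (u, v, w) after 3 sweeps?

Iteration 1:
  u = (11 - (4)·1.000 - (4)·1.000) / (9) = 0.333
  v = (-8 - (4)·0.333 - (-4)·1.000) / (12) = -0.444
  w = (-1 - (2)·0.333 - (2)·-0.444) / (-7) = 0.111
Iteration 2:
  u = (11 - (4)·-0.444 - (4)·0.111) / (9) = 1.370
  v = (-8 - (4)·1.370 - (-4)·0.111) / (12) = -1.086
  w = (-1 - (2)·1.370 - (2)·-1.086) / (-7) = 0.224
Iteration 3:
  u = (11 - (4)·-1.086 - (4)·0.224) / (9) = 1.605
  v = (-8 - (4)·1.605 - (-4)·0.224) / (12) = -1.127
  w = (-1 - (2)·1.605 - (2)·-1.127) / (-7) = 0.279

(1.605, -1.127, 0.279)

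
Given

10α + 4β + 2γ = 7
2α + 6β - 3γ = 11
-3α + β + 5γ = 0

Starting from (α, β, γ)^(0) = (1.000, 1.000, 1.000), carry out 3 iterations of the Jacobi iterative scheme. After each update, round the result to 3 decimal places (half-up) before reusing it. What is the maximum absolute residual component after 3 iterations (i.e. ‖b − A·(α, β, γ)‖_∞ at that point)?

Iteration 1:
  α = (7 - (4)·1.000 - (2)·1.000) / (10) = 0.100
  β = (11 - (2)·1.000 - (-3)·1.000) / (6) = 2.000
  γ = (0 - (-3)·1.000 - (1)·1.000) / (5) = 0.400
Iteration 2:
  α = (7 - (4)·2.000 - (2)·0.400) / (10) = -0.180
  β = (11 - (2)·0.100 - (-3)·0.400) / (6) = 2.000
  γ = (0 - (-3)·0.100 - (1)·2.000) / (5) = -0.340
Iteration 3:
  α = (7 - (4)·2.000 - (2)·-0.340) / (10) = -0.032
  β = (11 - (2)·-0.180 - (-3)·-0.340) / (6) = 1.723
  γ = (0 - (-3)·-0.180 - (1)·2.000) / (5) = -0.508
Residual b − A·x = (1.444, -0.798, 0.721); ∞-norm = 1.444

1.444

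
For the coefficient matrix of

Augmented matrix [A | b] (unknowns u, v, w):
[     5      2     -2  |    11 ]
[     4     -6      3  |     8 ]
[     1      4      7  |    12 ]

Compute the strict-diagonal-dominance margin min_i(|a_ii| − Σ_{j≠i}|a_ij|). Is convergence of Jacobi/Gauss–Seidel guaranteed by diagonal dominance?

-1

row 1: |5| − (2+2) = 1
row 2: |-6| − (4+3) = -1
row 3: |7| − (1+4) = 2
minimum over rows = -1 → not strictly diagonally dominant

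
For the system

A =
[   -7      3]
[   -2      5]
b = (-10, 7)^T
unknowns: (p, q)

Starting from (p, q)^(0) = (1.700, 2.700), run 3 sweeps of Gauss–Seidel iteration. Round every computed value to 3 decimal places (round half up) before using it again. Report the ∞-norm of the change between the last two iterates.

0.020

Iteration 1:
  p = (-10 - (3)·2.700) / (-7) = 2.586
  q = (7 - (-2)·2.586) / (5) = 2.434
Iteration 2:
  p = (-10 - (3)·2.434) / (-7) = 2.472
  q = (7 - (-2)·2.472) / (5) = 2.389
Iteration 3:
  p = (-10 - (3)·2.389) / (-7) = 2.452
  q = (7 - (-2)·2.452) / (5) = 2.381
Change: (-0.020, -0.008) → max |·| = 0.020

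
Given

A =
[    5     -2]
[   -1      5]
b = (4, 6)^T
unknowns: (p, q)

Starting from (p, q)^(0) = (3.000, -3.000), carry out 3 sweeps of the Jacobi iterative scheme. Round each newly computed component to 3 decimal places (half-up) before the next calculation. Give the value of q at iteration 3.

1.504

Iteration 1:
  p = (4 - (-2)·-3.000) / (5) = -0.400
  q = (6 - (-1)·3.000) / (5) = 1.800
Iteration 2:
  p = (4 - (-2)·1.800) / (5) = 1.520
  q = (6 - (-1)·-0.400) / (5) = 1.120
Iteration 3:
  p = (4 - (-2)·1.120) / (5) = 1.248
  q = (6 - (-1)·1.520) / (5) = 1.504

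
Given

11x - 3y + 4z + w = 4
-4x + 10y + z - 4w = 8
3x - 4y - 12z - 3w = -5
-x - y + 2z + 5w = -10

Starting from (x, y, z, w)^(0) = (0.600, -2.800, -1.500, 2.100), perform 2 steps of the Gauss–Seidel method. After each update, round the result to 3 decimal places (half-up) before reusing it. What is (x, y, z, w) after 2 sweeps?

(1.230, 0.815, 0.795, -1.909)

Iteration 1:
  x = (4 - (-3)·-2.800 - (4)·-1.500 - (1)·2.100) / (11) = -0.045
  y = (8 - (-4)·-0.045 - (1)·-1.500 - (-4)·2.100) / (10) = 1.772
  z = (-5 - (3)·-0.045 - (-4)·1.772 - (-3)·2.100) / (-12) = -0.710
  w = (-10 - (-1)·-0.045 - (-1)·1.772 - (2)·-0.710) / (5) = -1.371
Iteration 2:
  x = (4 - (-3)·1.772 - (4)·-0.710 - (1)·-1.371) / (11) = 1.230
  y = (8 - (-4)·1.230 - (1)·-0.710 - (-4)·-1.371) / (10) = 0.815
  z = (-5 - (3)·1.230 - (-4)·0.815 - (-3)·-1.371) / (-12) = 0.795
  w = (-10 - (-1)·1.230 - (-1)·0.815 - (2)·0.795) / (5) = -1.909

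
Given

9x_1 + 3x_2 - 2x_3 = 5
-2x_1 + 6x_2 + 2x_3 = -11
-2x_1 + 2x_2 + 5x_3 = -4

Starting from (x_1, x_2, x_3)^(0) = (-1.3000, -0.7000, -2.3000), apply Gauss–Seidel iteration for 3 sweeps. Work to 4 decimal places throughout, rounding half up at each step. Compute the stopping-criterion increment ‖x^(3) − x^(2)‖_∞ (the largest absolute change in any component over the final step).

0.2537

Iteration 1:
  x_1 = (5 - (3)·-0.7000 - (-2)·-2.3000) / (9) = 0.2778
  x_2 = (-11 - (-2)·0.2778 - (2)·-2.3000) / (6) = -0.9741
  x_3 = (-4 - (-2)·0.2778 - (2)·-0.9741) / (5) = -0.2992
Iteration 2:
  x_1 = (5 - (3)·-0.9741 - (-2)·-0.2992) / (9) = 0.8138
  x_2 = (-11 - (-2)·0.8138 - (2)·-0.2992) / (6) = -1.4623
  x_3 = (-4 - (-2)·0.8138 - (2)·-1.4623) / (5) = 0.1104
Iteration 3:
  x_1 = (5 - (3)·-1.4623 - (-2)·0.1104) / (9) = 1.0675
  x_2 = (-11 - (-2)·1.0675 - (2)·0.1104) / (6) = -1.5143
  x_3 = (-4 - (-2)·1.0675 - (2)·-1.5143) / (5) = 0.2327
Change: (0.2537, -0.0520, 0.1223) → max |·| = 0.2537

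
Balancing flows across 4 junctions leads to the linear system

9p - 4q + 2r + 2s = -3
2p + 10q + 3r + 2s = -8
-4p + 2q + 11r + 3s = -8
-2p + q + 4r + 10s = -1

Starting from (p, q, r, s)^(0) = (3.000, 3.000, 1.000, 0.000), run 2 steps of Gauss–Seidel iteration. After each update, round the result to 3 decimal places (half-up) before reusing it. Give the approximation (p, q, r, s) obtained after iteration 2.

Iteration 1:
  p = (-3 - (-4)·3.000 - (2)·1.000 - (2)·0.000) / (9) = 0.778
  q = (-8 - (2)·0.778 - (3)·1.000 - (2)·0.000) / (10) = -1.256
  r = (-8 - (-4)·0.778 - (2)·-1.256 - (3)·0.000) / (11) = -0.216
  s = (-1 - (-2)·0.778 - (1)·-1.256 - (4)·-0.216) / (10) = 0.268
Iteration 2:
  p = (-3 - (-4)·-1.256 - (2)·-0.216 - (2)·0.268) / (9) = -0.903
  q = (-8 - (2)·-0.903 - (3)·-0.216 - (2)·0.268) / (10) = -0.608
  r = (-8 - (-4)·-0.903 - (2)·-0.608 - (3)·0.268) / (11) = -1.018
  s = (-1 - (-2)·-0.903 - (1)·-0.608 - (4)·-1.018) / (10) = 0.187

(-0.903, -0.608, -1.018, 0.187)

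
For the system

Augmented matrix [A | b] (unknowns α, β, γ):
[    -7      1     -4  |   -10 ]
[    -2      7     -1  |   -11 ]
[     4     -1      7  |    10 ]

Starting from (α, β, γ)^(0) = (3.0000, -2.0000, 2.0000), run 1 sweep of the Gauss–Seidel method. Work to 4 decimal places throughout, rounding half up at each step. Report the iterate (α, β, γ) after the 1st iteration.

(0.0000, -1.2857, 1.2449)

Iteration 1:
  α = (-10 - (1)·-2.0000 - (-4)·2.0000) / (-7) = 0.0000
  β = (-11 - (-2)·0.0000 - (-1)·2.0000) / (7) = -1.2857
  γ = (10 - (4)·0.0000 - (-1)·-1.2857) / (7) = 1.2449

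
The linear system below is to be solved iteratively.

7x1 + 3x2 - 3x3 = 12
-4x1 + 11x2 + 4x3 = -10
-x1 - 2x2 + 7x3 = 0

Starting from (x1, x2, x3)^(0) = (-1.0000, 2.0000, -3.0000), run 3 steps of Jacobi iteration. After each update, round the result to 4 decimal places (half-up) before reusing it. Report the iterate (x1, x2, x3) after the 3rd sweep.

(2.1890, -0.1494, -0.0665)

Iteration 1:
  x1 = (12 - (3)·2.0000 - (-3)·-3.0000) / (7) = -0.4286
  x2 = (-10 - (-4)·-1.0000 - (4)·-3.0000) / (11) = -0.1818
  x3 = (0 - (-1)·-1.0000 - (-2)·2.0000) / (7) = 0.4286
Iteration 2:
  x1 = (12 - (3)·-0.1818 - (-3)·0.4286) / (7) = 1.9759
  x2 = (-10 - (-4)·-0.4286 - (4)·0.4286) / (11) = -1.2208
  x3 = (0 - (-1)·-0.4286 - (-2)·-0.1818) / (7) = -0.1132
Iteration 3:
  x1 = (12 - (3)·-1.2208 - (-3)·-0.1132) / (7) = 2.1890
  x2 = (-10 - (-4)·1.9759 - (4)·-0.1132) / (11) = -0.1494
  x3 = (0 - (-1)·1.9759 - (-2)·-1.2208) / (7) = -0.0665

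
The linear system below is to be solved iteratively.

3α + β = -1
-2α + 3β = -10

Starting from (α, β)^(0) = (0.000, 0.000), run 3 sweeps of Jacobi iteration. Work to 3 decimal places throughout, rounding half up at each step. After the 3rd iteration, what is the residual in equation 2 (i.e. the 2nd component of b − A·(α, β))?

0.149

Iteration 1:
  α = (-1 - (1)·0.000) / (3) = -0.333
  β = (-10 - (-2)·0.000) / (3) = -3.333
Iteration 2:
  α = (-1 - (1)·-3.333) / (3) = 0.778
  β = (-10 - (-2)·-0.333) / (3) = -3.555
Iteration 3:
  α = (-1 - (1)·-3.555) / (3) = 0.852
  β = (-10 - (-2)·0.778) / (3) = -2.815
Residual b − A·x = (-0.741, 0.149)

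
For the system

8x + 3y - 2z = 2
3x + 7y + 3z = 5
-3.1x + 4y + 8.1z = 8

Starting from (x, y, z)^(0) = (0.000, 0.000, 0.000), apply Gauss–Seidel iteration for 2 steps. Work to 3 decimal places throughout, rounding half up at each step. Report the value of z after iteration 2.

0.930

Iteration 1:
  x = (2 - (3)·0.000 - (-2)·0.000) / (8) = 0.250
  y = (5 - (3)·0.250 - (3)·0.000) / (7) = 0.607
  z = (8 - (-3.1)·0.250 - (4)·0.607) / (8.1) = 0.784
Iteration 2:
  x = (2 - (3)·0.607 - (-2)·0.784) / (8) = 0.218
  y = (5 - (3)·0.218 - (3)·0.784) / (7) = 0.285
  z = (8 - (-3.1)·0.218 - (4)·0.285) / (8.1) = 0.930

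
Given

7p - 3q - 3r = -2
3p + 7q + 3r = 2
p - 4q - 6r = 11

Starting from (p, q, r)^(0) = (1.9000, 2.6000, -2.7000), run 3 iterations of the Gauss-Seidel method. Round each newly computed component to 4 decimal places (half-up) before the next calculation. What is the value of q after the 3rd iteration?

2.0502

Iteration 1:
  p = (-2 - (-3)·2.6000 - (-3)·-2.7000) / (7) = -0.3286
  q = (2 - (3)·-0.3286 - (3)·-2.7000) / (7) = 1.5837
  r = (11 - (1)·-0.3286 - (-4)·1.5837) / (-6) = -2.9439
Iteration 2:
  p = (-2 - (-3)·1.5837 - (-3)·-2.9439) / (7) = -0.8687
  q = (2 - (3)·-0.8687 - (3)·-2.9439) / (7) = 1.9197
  r = (11 - (1)·-0.8687 - (-4)·1.9197) / (-6) = -3.2579
Iteration 3:
  p = (-2 - (-3)·1.9197 - (-3)·-3.2579) / (7) = -0.8592
  q = (2 - (3)·-0.8592 - (3)·-3.2579) / (7) = 2.0502
  r = (11 - (1)·-0.8592 - (-4)·2.0502) / (-6) = -3.3433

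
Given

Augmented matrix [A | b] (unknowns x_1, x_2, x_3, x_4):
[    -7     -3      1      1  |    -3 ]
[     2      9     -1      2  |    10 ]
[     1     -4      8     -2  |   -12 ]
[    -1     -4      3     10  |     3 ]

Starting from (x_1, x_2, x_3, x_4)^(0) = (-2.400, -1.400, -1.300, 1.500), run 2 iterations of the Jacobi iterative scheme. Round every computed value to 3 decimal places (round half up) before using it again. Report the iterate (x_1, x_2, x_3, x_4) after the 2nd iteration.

Iteration 1:
  x_1 = (-3 - (-3)·-1.400 - (1)·-1.300 - (1)·1.500) / (-7) = 1.057
  x_2 = (10 - (2)·-2.400 - (-1)·-1.300 - (2)·1.500) / (9) = 1.167
  x_3 = (-12 - (1)·-2.400 - (-4)·-1.400 - (-2)·1.500) / (8) = -1.525
  x_4 = (3 - (-1)·-2.400 - (-4)·-1.400 - (3)·-1.300) / (10) = -0.110
Iteration 2:
  x_1 = (-3 - (-3)·1.167 - (1)·-1.525 - (1)·-0.110) / (-7) = -0.305
  x_2 = (10 - (2)·1.057 - (-1)·-1.525 - (2)·-0.110) / (9) = 0.731
  x_3 = (-12 - (1)·1.057 - (-4)·1.167 - (-2)·-0.110) / (8) = -1.076
  x_4 = (3 - (-1)·1.057 - (-4)·1.167 - (3)·-1.525) / (10) = 1.330

(-0.305, 0.731, -1.076, 1.330)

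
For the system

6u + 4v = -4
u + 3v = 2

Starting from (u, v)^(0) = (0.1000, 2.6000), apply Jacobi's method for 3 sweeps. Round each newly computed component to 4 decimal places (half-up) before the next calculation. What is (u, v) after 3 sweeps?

(-1.6445, 1.0296)

Iteration 1:
  u = (-4 - (4)·2.6000) / (6) = -2.4000
  v = (2 - (1)·0.1000) / (3) = 0.6333
Iteration 2:
  u = (-4 - (4)·0.6333) / (6) = -1.0889
  v = (2 - (1)·-2.4000) / (3) = 1.4667
Iteration 3:
  u = (-4 - (4)·1.4667) / (6) = -1.6445
  v = (2 - (1)·-1.0889) / (3) = 1.0296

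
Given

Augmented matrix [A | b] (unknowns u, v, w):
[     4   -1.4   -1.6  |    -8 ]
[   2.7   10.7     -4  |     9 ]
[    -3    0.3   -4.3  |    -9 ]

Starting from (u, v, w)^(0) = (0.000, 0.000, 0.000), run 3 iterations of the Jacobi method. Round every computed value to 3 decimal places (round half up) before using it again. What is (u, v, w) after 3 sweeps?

(0.164, 2.386, 2.847)

Iteration 1:
  u = (-8 - (-1.4)·0.000 - (-1.6)·0.000) / (4) = -2.000
  v = (9 - (2.7)·0.000 - (-4)·0.000) / (10.7) = 0.841
  w = (-9 - (-3)·0.000 - (0.3)·0.000) / (-4.3) = 2.093
Iteration 2:
  u = (-8 - (-1.4)·0.841 - (-1.6)·2.093) / (4) = -0.868
  v = (9 - (2.7)·-2.000 - (-4)·2.093) / (10.7) = 2.128
  w = (-9 - (-3)·-2.000 - (0.3)·0.841) / (-4.3) = 3.547
Iteration 3:
  u = (-8 - (-1.4)·2.128 - (-1.6)·3.547) / (4) = 0.164
  v = (9 - (2.7)·-0.868 - (-4)·3.547) / (10.7) = 2.386
  w = (-9 - (-3)·-0.868 - (0.3)·2.128) / (-4.3) = 2.847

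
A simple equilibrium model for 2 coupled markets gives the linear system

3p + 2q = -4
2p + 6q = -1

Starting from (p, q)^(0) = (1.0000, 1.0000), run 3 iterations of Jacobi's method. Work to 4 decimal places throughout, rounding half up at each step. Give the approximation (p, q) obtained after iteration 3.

Iteration 1:
  p = (-4 - (2)·1.0000) / (3) = -2.0000
  q = (-1 - (2)·1.0000) / (6) = -0.5000
Iteration 2:
  p = (-4 - (2)·-0.5000) / (3) = -1.0000
  q = (-1 - (2)·-2.0000) / (6) = 0.5000
Iteration 3:
  p = (-4 - (2)·0.5000) / (3) = -1.6667
  q = (-1 - (2)·-1.0000) / (6) = 0.1667

(-1.6667, 0.1667)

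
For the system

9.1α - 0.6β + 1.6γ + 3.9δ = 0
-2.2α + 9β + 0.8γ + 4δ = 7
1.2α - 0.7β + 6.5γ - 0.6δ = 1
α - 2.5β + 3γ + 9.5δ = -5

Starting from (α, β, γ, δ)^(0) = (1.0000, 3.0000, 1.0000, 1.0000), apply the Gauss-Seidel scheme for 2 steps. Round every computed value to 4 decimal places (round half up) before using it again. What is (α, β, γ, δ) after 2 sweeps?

(0.1868, 1.0387, 0.1803, -0.3296)

Iteration 1:
  α = (0 - (-0.6)·3.0000 - (1.6)·1.0000 - (3.9)·1.0000) / (9.1) = -0.4066
  β = (7 - (-2.2)·-0.4066 - (0.8)·1.0000 - (4)·1.0000) / (9) = 0.1451
  γ = (1 - (1.2)·-0.4066 - (-0.7)·0.1451 - (-0.6)·1.0000) / (6.5) = 0.3368
  δ = (-5 - (1)·-0.4066 - (-2.5)·0.1451 - (3)·0.3368) / (9.5) = -0.5517
Iteration 2:
  α = (0 - (-0.6)·0.1451 - (1.6)·0.3368 - (3.9)·-0.5517) / (9.1) = 0.1868
  β = (7 - (-2.2)·0.1868 - (0.8)·0.3368 - (4)·-0.5517) / (9) = 1.0387
  γ = (1 - (1.2)·0.1868 - (-0.7)·1.0387 - (-0.6)·-0.5517) / (6.5) = 0.1803
  δ = (-5 - (1)·0.1868 - (-2.5)·1.0387 - (3)·0.1803) / (9.5) = -0.3296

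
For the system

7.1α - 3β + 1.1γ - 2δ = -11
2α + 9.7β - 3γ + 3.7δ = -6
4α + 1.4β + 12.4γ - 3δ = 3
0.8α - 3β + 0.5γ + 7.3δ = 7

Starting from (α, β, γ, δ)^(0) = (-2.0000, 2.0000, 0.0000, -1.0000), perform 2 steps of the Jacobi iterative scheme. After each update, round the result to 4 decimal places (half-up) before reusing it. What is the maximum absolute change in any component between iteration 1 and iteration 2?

1.2238

Iteration 1:
  α = (-11 - (-3)·2.0000 - (1.1)·0.0000 - (-2)·-1.0000) / (7.1) = -0.9859
  β = (-6 - (2)·-2.0000 - (-3)·0.0000 - (3.7)·-1.0000) / (9.7) = 0.1753
  γ = (3 - (4)·-2.0000 - (1.4)·2.0000 - (-3)·-1.0000) / (12.4) = 0.4194
  δ = (7 - (0.8)·-2.0000 - (-3)·2.0000 - (0.5)·0.0000) / (7.3) = 2.0000
Iteration 2:
  α = (-11 - (-3)·0.1753 - (1.1)·0.4194 - (-2)·2.0000) / (7.1) = -0.9768
  β = (-6 - (2)·-0.9859 - (-3)·0.4194 - (3.7)·2.0000) / (9.7) = -1.0485
  γ = (3 - (4)·-0.9859 - (1.4)·0.1753 - (-3)·2.0000) / (12.4) = 1.0240
  δ = (7 - (0.8)·-0.9859 - (-3)·0.1753 - (0.5)·0.4194) / (7.3) = 1.1103
Change: (0.0091, -1.2238, 0.6046, -0.8897) → max |·| = 1.2238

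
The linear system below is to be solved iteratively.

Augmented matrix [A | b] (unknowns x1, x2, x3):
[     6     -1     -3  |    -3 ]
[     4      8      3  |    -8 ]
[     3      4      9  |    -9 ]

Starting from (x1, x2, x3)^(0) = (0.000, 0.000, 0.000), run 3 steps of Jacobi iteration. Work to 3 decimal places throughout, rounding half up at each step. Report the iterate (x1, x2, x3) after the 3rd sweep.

(-0.757, -0.271, -0.444)

Iteration 1:
  x1 = (-3 - (-1)·0.000 - (-3)·0.000) / (6) = -0.500
  x2 = (-8 - (4)·0.000 - (3)·0.000) / (8) = -1.000
  x3 = (-9 - (3)·0.000 - (4)·0.000) / (9) = -1.000
Iteration 2:
  x1 = (-3 - (-1)·-1.000 - (-3)·-1.000) / (6) = -1.167
  x2 = (-8 - (4)·-0.500 - (3)·-1.000) / (8) = -0.375
  x3 = (-9 - (3)·-0.500 - (4)·-1.000) / (9) = -0.389
Iteration 3:
  x1 = (-3 - (-1)·-0.375 - (-3)·-0.389) / (6) = -0.757
  x2 = (-8 - (4)·-1.167 - (3)·-0.389) / (8) = -0.271
  x3 = (-9 - (3)·-1.167 - (4)·-0.375) / (9) = -0.444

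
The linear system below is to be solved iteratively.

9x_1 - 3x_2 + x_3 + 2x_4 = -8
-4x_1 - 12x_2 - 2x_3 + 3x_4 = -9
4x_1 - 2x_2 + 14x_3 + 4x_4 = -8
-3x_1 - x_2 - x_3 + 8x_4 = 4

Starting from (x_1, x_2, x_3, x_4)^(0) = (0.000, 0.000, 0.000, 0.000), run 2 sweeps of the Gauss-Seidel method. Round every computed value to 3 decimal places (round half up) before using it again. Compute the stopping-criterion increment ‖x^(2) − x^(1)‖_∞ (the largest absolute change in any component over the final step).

0.306

Iteration 1:
  x_1 = (-8 - (-3)·0.000 - (1)·0.000 - (2)·0.000) / (9) = -0.889
  x_2 = (-9 - (-4)·-0.889 - (-2)·0.000 - (3)·0.000) / (-12) = 1.046
  x_3 = (-8 - (4)·-0.889 - (-2)·1.046 - (4)·0.000) / (14) = -0.168
  x_4 = (4 - (-3)·-0.889 - (-1)·1.046 - (-1)·-0.168) / (8) = 0.276
Iteration 2:
  x_1 = (-8 - (-3)·1.046 - (1)·-0.168 - (2)·0.276) / (9) = -0.583
  x_2 = (-9 - (-4)·-0.583 - (-2)·-0.168 - (3)·0.276) / (-12) = 1.041
  x_3 = (-8 - (4)·-0.583 - (-2)·1.041 - (4)·0.276) / (14) = -0.335
  x_4 = (4 - (-3)·-0.583 - (-1)·1.041 - (-1)·-0.335) / (8) = 0.370
Change: (0.306, -0.005, -0.167, 0.094) → max |·| = 0.306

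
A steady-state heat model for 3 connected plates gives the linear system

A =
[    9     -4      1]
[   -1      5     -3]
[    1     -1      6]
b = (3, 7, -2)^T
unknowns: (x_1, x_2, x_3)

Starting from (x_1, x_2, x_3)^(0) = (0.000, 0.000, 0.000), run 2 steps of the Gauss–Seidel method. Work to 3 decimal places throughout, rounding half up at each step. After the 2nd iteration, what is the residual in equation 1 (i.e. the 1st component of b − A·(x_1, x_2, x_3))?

0.295

Iteration 1:
  x_1 = (3 - (-4)·0.000 - (1)·0.000) / (9) = 0.333
  x_2 = (7 - (-1)·0.333 - (-3)·0.000) / (5) = 1.467
  x_3 = (-2 - (1)·0.333 - (-1)·1.467) / (6) = -0.144
Iteration 2:
  x_1 = (3 - (-4)·1.467 - (1)·-0.144) / (9) = 1.001
  x_2 = (7 - (-1)·1.001 - (-3)·-0.144) / (5) = 1.514
  x_3 = (-2 - (1)·1.001 - (-1)·1.514) / (6) = -0.248
Residual b − A·x = (0.295, -0.313, 0.001)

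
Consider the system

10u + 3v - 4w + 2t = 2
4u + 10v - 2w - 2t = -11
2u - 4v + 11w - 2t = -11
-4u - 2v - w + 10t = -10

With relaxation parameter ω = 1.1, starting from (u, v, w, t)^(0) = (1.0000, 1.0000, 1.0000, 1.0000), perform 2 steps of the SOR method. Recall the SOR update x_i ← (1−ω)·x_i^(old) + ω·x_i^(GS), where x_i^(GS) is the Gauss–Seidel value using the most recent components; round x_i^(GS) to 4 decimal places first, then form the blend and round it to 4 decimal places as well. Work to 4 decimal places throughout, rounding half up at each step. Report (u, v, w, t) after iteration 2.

Iteration 1:
  u: GS value = (2 - (3)·1.0000 - (-4)·1.0000 - (2)·1.0000) / (10) = 0.1000;  u ← (1−ω)·1.0000 + ω·0.1000 = 0.0100
  v: GS value = (-11 - (4)·0.0100 - (-2)·1.0000 - (-2)·1.0000) / (10) = -0.7040;  v ← (1−ω)·1.0000 + ω·-0.7040 = -0.8744
  w: GS value = (-11 - (2)·0.0100 - (-4)·-0.8744 - (-2)·1.0000) / (11) = -1.1380;  w ← (1−ω)·1.0000 + ω·-1.1380 = -1.3518
  t: GS value = (-10 - (-4)·0.0100 - (-2)·-0.8744 - (-1)·-1.3518) / (10) = -1.3061;  t ← (1−ω)·1.0000 + ω·-1.3061 = -1.5367
Iteration 2:
  u: GS value = (2 - (3)·-0.8744 - (-4)·-1.3518 - (2)·-1.5367) / (10) = 0.2289;  u ← (1−ω)·0.0100 + ω·0.2289 = 0.2508
  v: GS value = (-11 - (4)·0.2508 - (-2)·-1.3518 - (-2)·-1.5367) / (10) = -1.7780;  v ← (1−ω)·-0.8744 + ω·-1.7780 = -1.8684
  w: GS value = (-11 - (2)·0.2508 - (-4)·-1.8684 - (-2)·-1.5367) / (11) = -2.0044;  w ← (1−ω)·-1.3518 + ω·-2.0044 = -2.0697
  t: GS value = (-10 - (-4)·0.2508 - (-2)·-1.8684 - (-1)·-2.0697) / (10) = -1.4803;  t ← (1−ω)·-1.5367 + ω·-1.4803 = -1.4747

(0.2508, -1.8684, -2.0697, -1.4747)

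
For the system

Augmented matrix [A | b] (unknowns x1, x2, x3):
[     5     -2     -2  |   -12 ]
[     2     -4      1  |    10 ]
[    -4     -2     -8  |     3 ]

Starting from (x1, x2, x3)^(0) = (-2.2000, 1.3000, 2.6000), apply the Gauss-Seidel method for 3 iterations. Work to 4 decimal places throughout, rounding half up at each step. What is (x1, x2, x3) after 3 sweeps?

(-3.1009, -3.5189, 2.0552)

Iteration 1:
  x1 = (-12 - (-2)·1.3000 - (-2)·2.6000) / (5) = -0.8400
  x2 = (10 - (2)·-0.8400 - (1)·2.6000) / (-4) = -2.2700
  x3 = (3 - (-4)·-0.8400 - (-2)·-2.2700) / (-8) = 0.6125
Iteration 2:
  x1 = (-12 - (-2)·-2.2700 - (-2)·0.6125) / (5) = -3.0630
  x2 = (10 - (2)·-3.0630 - (1)·0.6125) / (-4) = -3.8784
  x3 = (3 - (-4)·-3.0630 - (-2)·-3.8784) / (-8) = 2.1261
Iteration 3:
  x1 = (-12 - (-2)·-3.8784 - (-2)·2.1261) / (5) = -3.1009
  x2 = (10 - (2)·-3.1009 - (1)·2.1261) / (-4) = -3.5189
  x3 = (3 - (-4)·-3.1009 - (-2)·-3.5189) / (-8) = 2.0552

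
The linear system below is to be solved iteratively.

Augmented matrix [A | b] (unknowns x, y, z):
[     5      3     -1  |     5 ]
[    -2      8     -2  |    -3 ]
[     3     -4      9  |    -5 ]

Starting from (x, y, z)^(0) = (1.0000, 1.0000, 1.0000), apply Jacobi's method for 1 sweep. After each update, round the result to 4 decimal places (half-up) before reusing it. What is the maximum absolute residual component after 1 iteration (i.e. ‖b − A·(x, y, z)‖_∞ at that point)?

3.6888

Iteration 1:
  x = (5 - (3)·1.0000 - (-1)·1.0000) / (5) = 0.6000
  y = (-3 - (-2)·1.0000 - (-2)·1.0000) / (8) = 0.1250
  z = (-5 - (3)·1.0000 - (-4)·1.0000) / (9) = -0.4444
Residual b − A·x = (1.1806, -3.6888, -2.3004); ∞-norm = 3.6888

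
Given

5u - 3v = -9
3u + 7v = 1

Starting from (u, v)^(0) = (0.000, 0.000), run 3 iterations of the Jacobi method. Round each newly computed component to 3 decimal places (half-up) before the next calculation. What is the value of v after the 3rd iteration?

0.877

Iteration 1:
  u = (-9 - (-3)·0.000) / (5) = -1.800
  v = (1 - (3)·0.000) / (7) = 0.143
Iteration 2:
  u = (-9 - (-3)·0.143) / (5) = -1.714
  v = (1 - (3)·-1.800) / (7) = 0.914
Iteration 3:
  u = (-9 - (-3)·0.914) / (5) = -1.252
  v = (1 - (3)·-1.714) / (7) = 0.877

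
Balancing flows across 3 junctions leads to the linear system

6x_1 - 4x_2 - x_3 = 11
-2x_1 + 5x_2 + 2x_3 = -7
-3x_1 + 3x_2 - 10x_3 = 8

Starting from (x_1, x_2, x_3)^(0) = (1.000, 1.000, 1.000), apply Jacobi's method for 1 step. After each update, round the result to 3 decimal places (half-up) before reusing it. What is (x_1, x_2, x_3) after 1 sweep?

(2.667, -1.400, -0.800)

Iteration 1:
  x_1 = (11 - (-4)·1.000 - (-1)·1.000) / (6) = 2.667
  x_2 = (-7 - (-2)·1.000 - (2)·1.000) / (5) = -1.400
  x_3 = (8 - (-3)·1.000 - (3)·1.000) / (-10) = -0.800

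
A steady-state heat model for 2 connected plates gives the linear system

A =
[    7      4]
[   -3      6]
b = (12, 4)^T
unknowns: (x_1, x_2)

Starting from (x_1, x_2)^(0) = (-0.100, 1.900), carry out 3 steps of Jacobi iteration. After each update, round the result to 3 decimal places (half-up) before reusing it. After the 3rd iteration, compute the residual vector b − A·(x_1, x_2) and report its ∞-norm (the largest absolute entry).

Iteration 1:
  x_1 = (12 - (4)·1.900) / (7) = 0.629
  x_2 = (4 - (-3)·-0.100) / (6) = 0.617
Iteration 2:
  x_1 = (12 - (4)·0.617) / (7) = 1.362
  x_2 = (4 - (-3)·0.629) / (6) = 0.981
Iteration 3:
  x_1 = (12 - (4)·0.981) / (7) = 1.154
  x_2 = (4 - (-3)·1.362) / (6) = 1.348
Residual b − A·x = (-1.470, -0.626); ∞-norm = 1.470

1.470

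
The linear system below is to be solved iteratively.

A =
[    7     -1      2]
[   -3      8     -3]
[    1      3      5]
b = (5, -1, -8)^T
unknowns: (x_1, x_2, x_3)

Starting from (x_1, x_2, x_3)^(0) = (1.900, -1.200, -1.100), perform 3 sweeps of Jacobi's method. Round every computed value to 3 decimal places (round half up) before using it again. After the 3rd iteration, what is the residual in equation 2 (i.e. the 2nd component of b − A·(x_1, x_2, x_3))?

Iteration 1:
  x_1 = (5 - (-1)·-1.200 - (2)·-1.100) / (7) = 0.857
  x_2 = (-1 - (-3)·1.900 - (-3)·-1.100) / (8) = 0.175
  x_3 = (-8 - (1)·1.900 - (3)·-1.200) / (5) = -1.260
Iteration 2:
  x_1 = (5 - (-1)·0.175 - (2)·-1.260) / (7) = 1.099
  x_2 = (-1 - (-3)·0.857 - (-3)·-1.260) / (8) = -0.276
  x_3 = (-8 - (1)·0.857 - (3)·0.175) / (5) = -1.876
Iteration 3:
  x_1 = (5 - (-1)·-0.276 - (2)·-1.876) / (7) = 1.211
  x_2 = (-1 - (-3)·1.099 - (-3)·-1.876) / (8) = -0.416
  x_3 = (-8 - (1)·1.099 - (3)·-0.276) / (5) = -1.654
Residual b − A·x = (-0.585, 0.999, 0.307)

0.999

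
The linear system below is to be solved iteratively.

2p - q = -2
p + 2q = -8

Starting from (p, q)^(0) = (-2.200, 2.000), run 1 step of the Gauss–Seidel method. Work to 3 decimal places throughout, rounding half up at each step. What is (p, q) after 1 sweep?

Iteration 1:
  p = (-2 - (-1)·2.000) / (2) = 0.000
  q = (-8 - (1)·0.000) / (2) = -4.000

(0.000, -4.000)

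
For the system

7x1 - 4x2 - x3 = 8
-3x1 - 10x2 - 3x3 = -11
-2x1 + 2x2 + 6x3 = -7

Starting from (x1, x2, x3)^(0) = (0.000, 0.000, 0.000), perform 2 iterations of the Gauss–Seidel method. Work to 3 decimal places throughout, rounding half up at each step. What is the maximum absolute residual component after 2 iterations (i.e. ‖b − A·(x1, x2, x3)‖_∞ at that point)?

Iteration 1:
  x1 = (8 - (-4)·0.000 - (-1)·0.000) / (7) = 1.143
  x2 = (-11 - (-3)·1.143 - (-3)·0.000) / (-10) = 0.757
  x3 = (-7 - (-2)·1.143 - (2)·0.757) / (6) = -1.038
Iteration 2:
  x1 = (8 - (-4)·0.757 - (-1)·-1.038) / (7) = 1.427
  x2 = (-11 - (-3)·1.427 - (-3)·-1.038) / (-10) = 0.983
  x3 = (-7 - (-2)·1.427 - (2)·0.983) / (6) = -1.019
Residual b − A·x = (0.924, 0.054, 0.002); ∞-norm = 0.924

0.924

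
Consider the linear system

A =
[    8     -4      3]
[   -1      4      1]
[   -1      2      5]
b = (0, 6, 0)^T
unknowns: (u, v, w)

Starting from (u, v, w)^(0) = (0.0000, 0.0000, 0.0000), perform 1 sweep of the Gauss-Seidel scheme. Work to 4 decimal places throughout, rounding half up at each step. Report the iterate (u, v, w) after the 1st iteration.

(0.0000, 1.5000, -0.6000)

Iteration 1:
  u = (0 - (-4)·0.0000 - (3)·0.0000) / (8) = 0.0000
  v = (6 - (-1)·0.0000 - (1)·0.0000) / (4) = 1.5000
  w = (0 - (-1)·0.0000 - (2)·1.5000) / (5) = -0.6000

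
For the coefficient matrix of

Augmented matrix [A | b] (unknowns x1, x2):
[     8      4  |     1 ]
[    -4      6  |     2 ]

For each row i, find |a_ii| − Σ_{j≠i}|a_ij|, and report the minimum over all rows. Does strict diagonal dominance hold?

2

row 1: |8| − (4) = 4
row 2: |6| − (4) = 2
minimum over rows = 2 → strictly diagonally dominant (convergence guaranteed)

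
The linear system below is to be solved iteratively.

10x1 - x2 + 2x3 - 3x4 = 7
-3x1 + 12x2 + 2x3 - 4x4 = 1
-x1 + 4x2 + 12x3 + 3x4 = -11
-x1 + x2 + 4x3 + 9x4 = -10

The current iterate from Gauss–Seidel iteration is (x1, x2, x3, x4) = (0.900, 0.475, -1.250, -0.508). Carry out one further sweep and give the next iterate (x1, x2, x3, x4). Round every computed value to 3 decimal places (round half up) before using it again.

(0.845, 0.334, -0.831, -0.685)

One sweep:
  x1 = (7 - (-1)·0.475 - (2)·-1.250 - (-3)·-0.508) / (10) = 0.845
  x2 = (1 - (-3)·0.845 - (2)·-1.250 - (-4)·-0.508) / (12) = 0.334
  x3 = (-11 - (-1)·0.845 - (4)·0.334 - (3)·-0.508) / (12) = -0.831
  x4 = (-10 - (-1)·0.845 - (1)·0.334 - (4)·-0.831) / (9) = -0.685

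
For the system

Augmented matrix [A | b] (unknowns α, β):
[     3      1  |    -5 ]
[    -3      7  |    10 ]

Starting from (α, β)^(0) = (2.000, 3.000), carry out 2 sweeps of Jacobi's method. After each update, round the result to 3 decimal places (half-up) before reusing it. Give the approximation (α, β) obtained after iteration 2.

Iteration 1:
  α = (-5 - (1)·3.000) / (3) = -2.667
  β = (10 - (-3)·2.000) / (7) = 2.286
Iteration 2:
  α = (-5 - (1)·2.286) / (3) = -2.429
  β = (10 - (-3)·-2.667) / (7) = 0.286

(-2.429, 0.286)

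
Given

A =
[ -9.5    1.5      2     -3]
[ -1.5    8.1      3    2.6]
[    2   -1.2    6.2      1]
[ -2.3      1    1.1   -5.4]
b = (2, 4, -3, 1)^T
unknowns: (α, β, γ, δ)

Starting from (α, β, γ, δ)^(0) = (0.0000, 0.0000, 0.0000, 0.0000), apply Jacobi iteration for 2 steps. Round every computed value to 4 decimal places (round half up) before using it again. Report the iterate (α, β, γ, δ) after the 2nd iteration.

Iteration 1:
  α = (2 - (1.5)·0.0000 - (2)·0.0000 - (-3)·0.0000) / (-9.5) = -0.2105
  β = (4 - (-1.5)·0.0000 - (3)·0.0000 - (2.6)·0.0000) / (8.1) = 0.4938
  γ = (-3 - (2)·0.0000 - (-1.2)·0.0000 - (1)·0.0000) / (6.2) = -0.4839
  δ = (1 - (-2.3)·0.0000 - (1)·0.0000 - (1.1)·0.0000) / (-5.4) = -0.1852
Iteration 2:
  α = (2 - (1.5)·0.4938 - (2)·-0.4839 - (-3)·-0.1852) / (-9.5) = -0.1759
  β = (4 - (-1.5)·-0.2105 - (3)·-0.4839 - (2.6)·-0.1852) / (8.1) = 0.6935
  γ = (-3 - (2)·-0.2105 - (-1.2)·0.4938 - (1)·-0.1852) / (6.2) = -0.2905
  δ = (1 - (-2.3)·-0.2105 - (1)·0.4938 - (1.1)·-0.4839) / (-5.4) = -0.1027

(-0.1759, 0.6935, -0.2905, -0.1027)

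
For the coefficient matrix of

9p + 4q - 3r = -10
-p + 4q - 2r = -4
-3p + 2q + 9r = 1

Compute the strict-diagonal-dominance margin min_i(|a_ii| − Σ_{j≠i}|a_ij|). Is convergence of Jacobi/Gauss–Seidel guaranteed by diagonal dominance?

1

row 1: |9| − (4+3) = 2
row 2: |4| − (1+2) = 1
row 3: |9| − (3+2) = 4
minimum over rows = 1 → strictly diagonally dominant (convergence guaranteed)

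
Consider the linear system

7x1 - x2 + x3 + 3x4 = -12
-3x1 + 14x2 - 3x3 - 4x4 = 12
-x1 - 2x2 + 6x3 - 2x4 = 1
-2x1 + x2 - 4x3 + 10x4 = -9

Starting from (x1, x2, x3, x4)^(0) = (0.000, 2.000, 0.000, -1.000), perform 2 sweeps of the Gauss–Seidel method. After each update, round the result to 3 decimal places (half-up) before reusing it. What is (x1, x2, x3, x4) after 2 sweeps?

(-1.109, 0.225, -0.350, -1.284)

Iteration 1:
  x1 = (-12 - (-1)·2.000 - (1)·0.000 - (3)·-1.000) / (7) = -1.000
  x2 = (12 - (-3)·-1.000 - (-3)·0.000 - (-4)·-1.000) / (14) = 0.357
  x3 = (1 - (-1)·-1.000 - (-2)·0.357 - (-2)·-1.000) / (6) = -0.214
  x4 = (-9 - (-2)·-1.000 - (1)·0.357 - (-4)·-0.214) / (10) = -1.221
Iteration 2:
  x1 = (-12 - (-1)·0.357 - (1)·-0.214 - (3)·-1.221) / (7) = -1.109
  x2 = (12 - (-3)·-1.109 - (-3)·-0.214 - (-4)·-1.221) / (14) = 0.225
  x3 = (1 - (-1)·-1.109 - (-2)·0.225 - (-2)·-1.221) / (6) = -0.350
  x4 = (-9 - (-2)·-1.109 - (1)·0.225 - (-4)·-0.350) / (10) = -1.284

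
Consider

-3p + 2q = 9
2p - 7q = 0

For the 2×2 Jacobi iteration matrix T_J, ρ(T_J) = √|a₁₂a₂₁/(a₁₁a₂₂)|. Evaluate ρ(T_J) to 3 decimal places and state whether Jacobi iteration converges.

0.436

a₁₂a₂₁/(a₁₁a₂₂) = (2)·(2) / ((-3)·(-7)) = 0.190476
ρ = √|0.190476| = √0.190476 = 0.436
ρ < 1, so Jacobi converges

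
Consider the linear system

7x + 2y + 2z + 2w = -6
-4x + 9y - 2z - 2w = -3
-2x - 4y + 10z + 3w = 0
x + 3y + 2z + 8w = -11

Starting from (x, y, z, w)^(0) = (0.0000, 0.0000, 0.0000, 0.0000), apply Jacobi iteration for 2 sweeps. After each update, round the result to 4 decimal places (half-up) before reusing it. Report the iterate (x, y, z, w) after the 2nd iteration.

(-0.3691, -1.0198, 0.1078, -1.1429)

Iteration 1:
  x = (-6 - (2)·0.0000 - (2)·0.0000 - (2)·0.0000) / (7) = -0.8571
  y = (-3 - (-4)·0.0000 - (-2)·0.0000 - (-2)·0.0000) / (9) = -0.3333
  z = (0 - (-2)·0.0000 - (-4)·0.0000 - (3)·0.0000) / (10) = 0.0000
  w = (-11 - (1)·0.0000 - (3)·0.0000 - (2)·0.0000) / (8) = -1.3750
Iteration 2:
  x = (-6 - (2)·-0.3333 - (2)·0.0000 - (2)·-1.3750) / (7) = -0.3691
  y = (-3 - (-4)·-0.8571 - (-2)·0.0000 - (-2)·-1.3750) / (9) = -1.0198
  z = (0 - (-2)·-0.8571 - (-4)·-0.3333 - (3)·-1.3750) / (10) = 0.1078
  w = (-11 - (1)·-0.8571 - (3)·-0.3333 - (2)·0.0000) / (8) = -1.1429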